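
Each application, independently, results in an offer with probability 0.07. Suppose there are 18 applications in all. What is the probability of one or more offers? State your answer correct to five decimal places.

P(at least one) = 1 − P(none) = 1 − (1 − 0.07)^18
= 1 − 0.2708277 = 0.7291723

0.72917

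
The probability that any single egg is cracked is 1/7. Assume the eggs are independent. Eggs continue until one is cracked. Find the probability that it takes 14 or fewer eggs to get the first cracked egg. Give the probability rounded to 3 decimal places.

Y = number of eggs to the first success; geometric, p = 0.142857.
P(Y ≤ 14) = 1 − (1−p)^14 = 1 − 0.11554 = 0.88446

0.884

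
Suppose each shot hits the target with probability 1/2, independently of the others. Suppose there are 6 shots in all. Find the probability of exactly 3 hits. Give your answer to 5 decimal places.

0.31250

X ~ Binomial(n=6, p=0.50).
P(X=3) = C(6,3) · p^3 · (1−p)^3
= 20 · 0.125 · 0.125 = 0.3125000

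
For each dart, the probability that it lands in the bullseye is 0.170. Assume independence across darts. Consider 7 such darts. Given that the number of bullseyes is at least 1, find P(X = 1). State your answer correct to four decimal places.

0.5340

X ~ Binomial(7, 0.17). Want P(X=1 | X≥1) = P(X=1) / P(X≥1).
P(X=1) = C(7,1)·0.17^1·0.83^6 = 0.389059
P(X≥1) = 1 − 0.271361 = 0.728639
Ratio = 0.389059 / 0.728639 = 0.533953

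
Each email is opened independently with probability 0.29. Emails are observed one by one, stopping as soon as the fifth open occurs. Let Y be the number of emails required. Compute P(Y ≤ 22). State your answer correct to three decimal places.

Finishing within 22 emails ⇔ at least 5 successes in the first 22. With X ~ Binomial(22, 0.29), P(Y ≤ 22) = 1 − P(X ≤ 4).
  k=0: C(22,0)·0.29^0·0.71^22 = 0.00053
  k=1: C(22,1)·0.29^1·0.71^21 = 0.00480
  k=2: C(22,2)·0.29^2·0.71^20 = 0.02059
  k=3: C(22,3)·0.29^3·0.71^19 = 0.05606
  k=4: C(22,4)·0.29^4·0.71^18 = 0.10876
1 − 0.19073 = 0.80927

0.809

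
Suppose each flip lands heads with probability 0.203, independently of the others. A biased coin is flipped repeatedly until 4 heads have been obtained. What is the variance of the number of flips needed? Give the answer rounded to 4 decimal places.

77.3617

Y = total flips until the fourth success; negative binomial with r=4, p=0.203.
Var(Y) = r(1−p)/p² = 4·0.797 / 0.203² = 77.361741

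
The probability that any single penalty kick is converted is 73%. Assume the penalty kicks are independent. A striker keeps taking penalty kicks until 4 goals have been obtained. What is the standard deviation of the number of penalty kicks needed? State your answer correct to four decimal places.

Y = total penalty kicks until the fourth success; negative binomial with r=4, p=0.73.
SD(Y) = √[r(1−p)/p²] = √(2.026647) = 1.423603

1.4236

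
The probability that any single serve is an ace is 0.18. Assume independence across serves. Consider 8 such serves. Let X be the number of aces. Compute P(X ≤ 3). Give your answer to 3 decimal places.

0.960

X ~ Binomial(8, 0.18); P(X ≤ 3) = Σ C(8,k) p^k (1−p)^(8−k) over k:
  k=0: C(8,0)·0.18^0·0.82^8 = 0.20441
  k=1: C(8,1)·0.18^1·0.82^7 = 0.35897
  k=2: C(8,2)·0.18^2·0.82^6 = 0.27579
  k=3: C(8,3)·0.18^3·0.82^5 = 0.12108
Total = 0.96026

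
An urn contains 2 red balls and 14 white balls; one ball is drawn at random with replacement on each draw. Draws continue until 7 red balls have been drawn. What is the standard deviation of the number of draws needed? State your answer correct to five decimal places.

Y = total draws until the seventh success; negative binomial with r=7, p=0.125.
SD(Y) = √[r(1−p)/p²] = √(392.0000000) = 19.7989899

19.79899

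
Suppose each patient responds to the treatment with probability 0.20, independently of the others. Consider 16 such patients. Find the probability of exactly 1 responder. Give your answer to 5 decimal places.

0.11259

X ~ Binomial(n=16, p=0.20).
P(X=1) = C(16,1) · p^1 · (1−p)^15
= 16 · 0.2 · 0.035184 = 0.1125900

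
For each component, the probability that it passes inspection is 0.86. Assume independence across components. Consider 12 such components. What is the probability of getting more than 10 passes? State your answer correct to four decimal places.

0.4834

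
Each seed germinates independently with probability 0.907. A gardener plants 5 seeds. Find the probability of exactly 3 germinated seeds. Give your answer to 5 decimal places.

X ~ Binomial(n=5, p=0.907).
P(X=3) = C(5,3) · p^3 · (1−p)^2
= 10 · 0.74614 · 0.008649 = 0.0645339

0.06453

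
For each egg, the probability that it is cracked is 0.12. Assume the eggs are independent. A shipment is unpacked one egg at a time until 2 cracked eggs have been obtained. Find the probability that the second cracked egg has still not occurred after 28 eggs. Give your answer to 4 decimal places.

0.1344

Needing more than 28 eggs ⇔ fewer than 2 successes in the first 28. With X ~ Binomial(28, 0.12), P(Y > 28) = P(X ≤ 1).
  k=0: C(28,0)·0.12^0·0.88^28 = 0.027894
  k=1: C(28,1)·0.12^1·0.88^27 = 0.106505
P(X ≤ 1) = 0.134400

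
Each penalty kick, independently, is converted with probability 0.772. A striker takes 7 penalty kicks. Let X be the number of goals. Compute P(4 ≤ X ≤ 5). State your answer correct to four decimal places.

X ~ Binomial(7, 0.772); P(4 ≤ X ≤ 5) = Σ C(7,k) p^k (1−p)^(7−k) over k:
  k=4: C(7,4)·0.772^4·0.228^3 = 0.147347
  k=5: C(7,5)·0.772^5·0.228^2 = 0.299347
Total = 0.446695

0.4467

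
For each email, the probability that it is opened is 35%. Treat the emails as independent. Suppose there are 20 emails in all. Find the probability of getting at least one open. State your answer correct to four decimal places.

0.9998

P(at least one) = 1 − P(none) = 1 − (1 − 0.35)^20
= 1 − 0.000181 = 0.999819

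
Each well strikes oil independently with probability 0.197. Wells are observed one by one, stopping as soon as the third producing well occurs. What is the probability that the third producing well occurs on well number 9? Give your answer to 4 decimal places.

Y = trial on which the third success occurs; negative binomial, r=3, p=0.197.
P(Y=9) = C(8,2) · p^3 · (1−p)^6
= 28 · 0.0076454 · 0.2681 = 0.057392

0.0574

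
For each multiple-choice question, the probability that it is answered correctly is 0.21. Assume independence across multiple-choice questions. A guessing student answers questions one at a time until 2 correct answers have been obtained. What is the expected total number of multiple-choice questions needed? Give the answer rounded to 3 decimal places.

Y = total multiple-choice questions until the second success; negative binomial with r=2, p=0.21.
E[Y] = r / p = 2 / 0.21 = 9.52381

9.524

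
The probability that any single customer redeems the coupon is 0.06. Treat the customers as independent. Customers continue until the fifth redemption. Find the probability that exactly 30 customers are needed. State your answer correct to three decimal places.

Y = trial on which the fifth success occurs; negative binomial, r=5, p=0.06.
P(Y=30) = C(29,4) · p^5 · (1−p)^25
= 23751 · 7.776e-07 · 0.21291 = 0.00393

0.004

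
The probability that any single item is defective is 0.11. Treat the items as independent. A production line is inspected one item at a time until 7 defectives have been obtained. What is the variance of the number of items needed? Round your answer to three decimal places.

514.876

Y = total items until the seventh success; negative binomial with r=7, p=0.11.
Var(Y) = r(1−p)/p² = 7·0.89 / 0.11² = 514.87603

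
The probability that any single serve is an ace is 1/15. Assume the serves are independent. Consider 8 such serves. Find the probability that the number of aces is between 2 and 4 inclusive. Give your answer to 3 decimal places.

0.095

X ~ Binomial(8, 0.066667); P(2 ≤ X ≤ 4) = Σ C(8,k) p^k (1−p)^(8−k) over k:
  k=2: C(8,2)·0.066667^2·0.933333^6 = 0.08226
  k=3: C(8,3)·0.066667^3·0.933333^5 = 0.01175
  k=4: C(8,4)·0.066667^4·0.933333^4 = 0.00105
Total = 0.09506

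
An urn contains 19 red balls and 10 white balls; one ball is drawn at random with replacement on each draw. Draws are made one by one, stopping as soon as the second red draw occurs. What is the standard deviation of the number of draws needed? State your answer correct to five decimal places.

Y = total draws until the second success; negative binomial with r=2, p=0.655172.
SD(Y) = √[r(1−p)/p²] = √(1.6066482) = 1.2675363

1.26754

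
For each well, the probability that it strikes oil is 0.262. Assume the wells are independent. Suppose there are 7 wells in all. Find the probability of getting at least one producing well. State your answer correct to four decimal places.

0.8808

P(at least one) = 1 − P(none) = 1 − (1 − 0.262)^7
= 1 − 0.119232 = 0.880768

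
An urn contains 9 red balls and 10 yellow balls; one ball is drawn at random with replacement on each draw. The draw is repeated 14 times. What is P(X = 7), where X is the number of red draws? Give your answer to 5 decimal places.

0.20544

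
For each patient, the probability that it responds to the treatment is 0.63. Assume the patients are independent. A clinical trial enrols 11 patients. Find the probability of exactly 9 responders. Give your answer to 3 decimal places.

X ~ Binomial(n=11, p=0.63).
P(X=9) = C(11,9) · p^9 · (1−p)^2
= 55 · 0.015634 · 0.1369 = 0.11771

0.118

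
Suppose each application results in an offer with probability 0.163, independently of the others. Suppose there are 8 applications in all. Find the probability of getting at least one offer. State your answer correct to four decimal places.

0.7591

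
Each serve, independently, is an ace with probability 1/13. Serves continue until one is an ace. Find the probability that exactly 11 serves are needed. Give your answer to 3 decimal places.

0.035

Geometric (trials to first success), p = 0.076923.
P(Y = 11) = (1−p)^10 · p = 0.44914 · 0.076923 = 0.03455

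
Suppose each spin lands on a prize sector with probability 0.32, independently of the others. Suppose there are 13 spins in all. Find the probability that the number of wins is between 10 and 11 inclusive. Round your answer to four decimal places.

0.0011

X ~ Binomial(13, 0.32); P(10 ≤ X ≤ 11) = Σ C(13,k) p^k (1−p)^(13−k) over k:
  k=10: C(13,10)·0.32^10·0.68^3 = 0.001012
  k=11: C(13,11)·0.32^11·0.68^2 = 0.000130
Total = 0.001142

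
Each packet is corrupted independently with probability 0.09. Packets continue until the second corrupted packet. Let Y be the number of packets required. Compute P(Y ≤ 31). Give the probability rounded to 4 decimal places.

0.7815

Finishing within 31 packets ⇔ at least 2 successes in the first 31. With X ~ Binomial(31, 0.09), P(Y ≤ 31) = 1 − P(X ≤ 1).
  k=0: C(31,0)·0.09^0·0.91^31 = 0.053738
  k=1: C(31,1)·0.09^1·0.91^30 = 0.164758
1 − 0.218496 = 0.781504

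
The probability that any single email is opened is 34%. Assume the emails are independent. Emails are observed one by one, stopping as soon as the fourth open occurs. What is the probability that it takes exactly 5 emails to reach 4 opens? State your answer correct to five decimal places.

Y = trial on which the fourth success occurs; negative binomial, r=4, p=0.34.
P(Y=5) = C(4,3) · p^4 · (1−p)^1
= 4 · 0.013363 · 0.66 = 0.0352793

0.03528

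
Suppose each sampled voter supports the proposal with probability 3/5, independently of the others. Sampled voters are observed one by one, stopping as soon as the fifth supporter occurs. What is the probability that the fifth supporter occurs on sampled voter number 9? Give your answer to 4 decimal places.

0.1393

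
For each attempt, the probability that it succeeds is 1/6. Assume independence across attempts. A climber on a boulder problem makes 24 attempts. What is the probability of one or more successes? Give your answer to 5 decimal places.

0.98742

P(at least one) = 1 − P(none) = 1 − (1 − 0.166667)^24
= 1 − 0.0125791 = 0.9874209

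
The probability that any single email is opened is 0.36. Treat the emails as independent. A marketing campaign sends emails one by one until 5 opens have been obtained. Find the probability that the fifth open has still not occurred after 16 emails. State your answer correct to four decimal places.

0.2613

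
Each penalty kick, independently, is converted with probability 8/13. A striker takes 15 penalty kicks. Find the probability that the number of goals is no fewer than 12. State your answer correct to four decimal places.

0.1117

X ~ Binomial(15, 0.615385); P(X ≥ 12) = Σ C(15,k) p^k (1−p)^(15−k) over k:
  k=12: C(15,12)·0.615385^12·0.384615^3 = 0.076357
  k=13: C(15,13)·0.615385^13·0.384615^2 = 0.028193
  k=14: C(15,14)·0.615385^14·0.384615^1 = 0.006444
  k=15: C(15,15)·0.615385^15·0.384615^0 = 0.000687
Total = 0.111682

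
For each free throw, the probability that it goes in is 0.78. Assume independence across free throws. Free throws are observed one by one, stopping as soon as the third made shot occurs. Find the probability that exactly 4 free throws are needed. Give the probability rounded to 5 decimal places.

0.31320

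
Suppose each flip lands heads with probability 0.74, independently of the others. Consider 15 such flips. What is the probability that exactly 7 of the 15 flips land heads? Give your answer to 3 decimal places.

X ~ Binomial(n=15, p=0.74).
P(X=7) = C(15,7) · p^7 · (1−p)^8
= 6435 · 0.12151 · 2.0883e-05 = 0.01633

0.016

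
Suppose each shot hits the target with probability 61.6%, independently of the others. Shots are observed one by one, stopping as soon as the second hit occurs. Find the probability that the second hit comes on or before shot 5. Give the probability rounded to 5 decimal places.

0.92468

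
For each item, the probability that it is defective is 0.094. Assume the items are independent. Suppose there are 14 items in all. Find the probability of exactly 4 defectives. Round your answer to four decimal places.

X ~ Binomial(n=14, p=0.094).
P(X=4) = C(14,4) · p^4 · (1−p)^10
= 1001 · 7.8075e-05 · 0.37263 = 0.029122

0.0291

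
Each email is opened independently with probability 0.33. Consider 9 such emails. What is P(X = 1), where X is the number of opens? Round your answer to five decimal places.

X ~ Binomial(n=9, p=0.33).
P(X=1) = C(9,1) · p^1 · (1−p)^8
= 9 · 0.33 · 0.040607 = 0.1206021

0.12060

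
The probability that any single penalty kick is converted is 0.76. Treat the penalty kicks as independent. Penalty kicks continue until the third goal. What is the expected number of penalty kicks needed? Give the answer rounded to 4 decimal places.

Y = total penalty kicks until the third success; negative binomial with r=3, p=0.76.
E[Y] = r / p = 3 / 0.76 = 3.947368

3.9474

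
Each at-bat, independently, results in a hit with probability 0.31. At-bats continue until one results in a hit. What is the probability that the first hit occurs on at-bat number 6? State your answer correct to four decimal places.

Geometric (trials to first success), p = 0.31.
P(Y = 6) = (1−p)^5 · p = 0.1564 · 0.31 = 0.048485

0.0485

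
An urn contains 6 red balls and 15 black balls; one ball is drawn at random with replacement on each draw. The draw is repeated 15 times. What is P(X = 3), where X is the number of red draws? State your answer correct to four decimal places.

X ~ Binomial(n=15, p=0.285714).
P(X=3) = C(15,3) · p^3 · (1−p)^12
= 455 · 0.023324 · 0.017639 = 0.187185

0.1872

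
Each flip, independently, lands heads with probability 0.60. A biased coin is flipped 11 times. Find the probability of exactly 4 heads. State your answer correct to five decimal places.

0.07007

X ~ Binomial(n=11, p=0.60).
P(X=4) = C(11,4) · p^4 · (1−p)^7
= 330 · 0.1296 · 0.0016384 = 0.0700711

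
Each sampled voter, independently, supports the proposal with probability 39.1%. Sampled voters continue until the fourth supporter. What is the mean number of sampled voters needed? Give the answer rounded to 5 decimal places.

Y = total sampled voters until the fourth success; negative binomial with r=4, p=0.391.
E[Y] = r / p = 4 / 0.391 = 10.2301790

10.23018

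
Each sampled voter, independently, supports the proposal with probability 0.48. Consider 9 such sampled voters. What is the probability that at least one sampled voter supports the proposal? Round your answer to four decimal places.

0.9972

P(at least one) = 1 − P(none) = 1 − (1 − 0.48)^9
= 1 − 0.002780 = 0.997220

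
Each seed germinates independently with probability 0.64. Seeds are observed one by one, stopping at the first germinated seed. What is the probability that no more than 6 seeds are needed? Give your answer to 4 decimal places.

Y = number of seeds to the first success; geometric, p = 0.64.
P(Y ≤ 6) = 1 − (1−p)^6 = 1 − 0.002177 = 0.997823

0.9978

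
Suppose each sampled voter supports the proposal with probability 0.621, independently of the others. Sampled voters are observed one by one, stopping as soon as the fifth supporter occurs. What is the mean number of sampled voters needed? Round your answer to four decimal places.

Y = total sampled voters until the fifth success; negative binomial with r=5, p=0.621.
E[Y] = r / p = 5 / 0.621 = 8.051530

8.0515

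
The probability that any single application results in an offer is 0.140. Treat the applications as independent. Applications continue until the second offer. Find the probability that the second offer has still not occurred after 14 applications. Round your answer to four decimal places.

0.3969

Needing more than 14 applications ⇔ fewer than 2 successes in the first 14. With X ~ Binomial(14, 0.14), P(Y > 14) = P(X ≤ 1).
  k=0: C(14,0)·0.14^0·0.86^14 = 0.121054
  k=1: C(14,1)·0.14^1·0.86^13 = 0.275890
P(X ≤ 1) = 0.396944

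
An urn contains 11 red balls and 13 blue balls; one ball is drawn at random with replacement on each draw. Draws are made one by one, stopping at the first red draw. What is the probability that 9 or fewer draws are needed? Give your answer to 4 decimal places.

Y = number of draws to the first success; geometric, p = 0.458333.
P(Y ≤ 9) = 1 − (1−p)^9 = 1 − 0.004014 = 0.995986

0.9960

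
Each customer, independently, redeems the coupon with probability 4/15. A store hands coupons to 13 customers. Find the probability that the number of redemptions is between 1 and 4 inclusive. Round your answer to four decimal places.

X ~ Binomial(13, 0.266667); P(1 ≤ X ≤ 4) = Σ C(13,k) p^k (1−p)^(13−k) over k:
  k=1: C(13,1)·0.266667^1·0.733333^12 = 0.083855
  k=2: C(13,2)·0.266667^2·0.733333^11 = 0.182956
  k=3: C(13,3)·0.266667^3·0.733333^10 = 0.243942
  k=4: C(13,4)·0.266667^4·0.733333^9 = 0.221765
Total = 0.732519

0.7325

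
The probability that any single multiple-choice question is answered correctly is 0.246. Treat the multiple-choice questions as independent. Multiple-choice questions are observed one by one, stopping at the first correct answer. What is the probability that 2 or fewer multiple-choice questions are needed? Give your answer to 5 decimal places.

0.43148

Y = number of multiple-choice questions to the first success; geometric, p = 0.246.
P(Y ≤ 2) = 1 − (1−p)^2 = 1 − 0.5685160 = 0.4314840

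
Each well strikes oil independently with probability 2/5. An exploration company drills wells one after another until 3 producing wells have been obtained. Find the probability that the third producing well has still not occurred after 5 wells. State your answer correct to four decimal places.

0.6826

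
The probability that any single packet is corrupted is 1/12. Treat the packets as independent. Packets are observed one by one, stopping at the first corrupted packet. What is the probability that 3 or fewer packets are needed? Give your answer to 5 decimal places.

Y = number of packets to the first success; geometric, p = 0.083333.
P(Y ≤ 3) = 1 − (1−p)^3 = 1 − 0.7702546 = 0.2297454

0.22975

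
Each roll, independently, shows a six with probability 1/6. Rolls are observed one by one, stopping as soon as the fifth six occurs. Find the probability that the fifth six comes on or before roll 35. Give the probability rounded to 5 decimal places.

0.71568

Finishing within 35 rolls ⇔ at least 5 successes in the first 35. With X ~ Binomial(35, 0.166667), P(Y ≤ 35) = 1 − P(X ≤ 4).
  k=0: C(35,0)·0.166667^0·0.833333^35 = 0.0016930
  k=1: C(35,1)·0.166667^1·0.833333^34 = 0.0118510
  k=2: C(35,2)·0.166667^2·0.833333^33 = 0.0402933
  k=3: C(35,3)·0.166667^3·0.833333^32 = 0.0886454
  k=4: C(35,4)·0.166667^4·0.833333^31 = 0.1418326
1 − 0.2843153 = 0.7156847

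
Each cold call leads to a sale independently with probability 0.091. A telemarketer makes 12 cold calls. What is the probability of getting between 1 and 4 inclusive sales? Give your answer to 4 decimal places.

0.6789

X ~ Binomial(12, 0.091); P(1 ≤ X ≤ 4) = Σ C(12,k) p^k (1−p)^(12−k) over k:
  k=1: C(12,1)·0.091^1·0.909^11 = 0.382319
  k=2: C(12,2)·0.091^2·0.909^10 = 0.210507
  k=3: C(12,3)·0.091^3·0.909^9 = 0.070246
  k=4: C(12,4)·0.091^4·0.909^8 = 0.015823
Total = 0.678894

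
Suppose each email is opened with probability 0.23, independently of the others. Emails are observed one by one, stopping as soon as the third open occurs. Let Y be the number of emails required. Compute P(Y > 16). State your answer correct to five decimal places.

Needing more than 16 emails ⇔ fewer than 3 successes in the first 16. With X ~ Binomial(16, 0.23), P(Y > 16) = P(X ≤ 2).
  k=0: C(16,0)·0.23^0·0.77^16 = 0.0152704
  k=1: C(16,1)·0.23^1·0.77^15 = 0.0729808
  k=2: C(16,2)·0.23^2·0.77^14 = 0.1634960
P(X ≤ 2) = 0.2517472

0.25175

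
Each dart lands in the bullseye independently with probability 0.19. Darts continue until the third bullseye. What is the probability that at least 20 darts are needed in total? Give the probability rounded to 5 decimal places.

Needing more than 19 darts ⇔ fewer than 3 successes in the first 19. With X ~ Binomial(19, 0.19), P(Y > 19) = P(X ≤ 2).
  k=0: C(19,0)·0.19^0·0.81^19 = 0.0182480
  k=1: C(19,1)·0.19^1·0.81^18 = 0.0813275
  k=2: C(19,2)·0.19^2·0.81^17 = 0.1716914
P(X ≤ 2) = 0.2712670

0.27127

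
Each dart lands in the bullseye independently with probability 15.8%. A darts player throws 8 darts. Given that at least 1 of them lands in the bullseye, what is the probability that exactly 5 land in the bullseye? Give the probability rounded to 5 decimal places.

0.00440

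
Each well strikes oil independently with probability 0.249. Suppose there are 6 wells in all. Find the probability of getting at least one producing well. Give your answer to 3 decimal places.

P(at least one) = 1 − P(none) = 1 − (1 − 0.249)^6
= 1 − 0.17941 = 0.82059

0.821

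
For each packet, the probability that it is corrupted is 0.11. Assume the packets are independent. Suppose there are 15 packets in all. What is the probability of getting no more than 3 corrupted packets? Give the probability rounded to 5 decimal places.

X ~ Binomial(15, 0.11); P(X ≤ 3) = Σ C(15,k) p^k (1−p)^(15−k) over k:
  k=0: C(15,0)·0.11^0·0.89^15 = 0.1741206
  k=1: C(15,1)·0.11^1·0.89^14 = 0.3228078
  k=2: C(15,2)·0.11^2·0.89^13 = 0.2792832
  k=3: C(15,3)·0.11^3·0.89^12 = 0.1495786
Total = 0.9257902

0.92579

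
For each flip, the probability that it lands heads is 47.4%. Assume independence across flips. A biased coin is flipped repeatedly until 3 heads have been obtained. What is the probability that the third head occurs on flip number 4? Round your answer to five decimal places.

Y = trial on which the third success occurs; negative binomial, r=3, p=0.474.
P(Y=4) = C(3,2) · p^3 · (1−p)^1
= 3 · 0.1065 · 0.526 = 0.1680514

0.16805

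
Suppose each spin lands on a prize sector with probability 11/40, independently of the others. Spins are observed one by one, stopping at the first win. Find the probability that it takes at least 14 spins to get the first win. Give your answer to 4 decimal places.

Y = number of spins to the first success; geometric, p = 0.275.
P(Y > 13) = P(first 13 all fail) = (1−p)^13 = 0.015290

0.0153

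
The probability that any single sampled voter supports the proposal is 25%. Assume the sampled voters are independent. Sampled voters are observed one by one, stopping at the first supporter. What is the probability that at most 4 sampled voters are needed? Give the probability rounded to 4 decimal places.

0.6836

Y = number of sampled voters to the first success; geometric, p = 0.25.
P(Y ≤ 4) = 1 − (1−p)^4 = 1 − 0.316406 = 0.683594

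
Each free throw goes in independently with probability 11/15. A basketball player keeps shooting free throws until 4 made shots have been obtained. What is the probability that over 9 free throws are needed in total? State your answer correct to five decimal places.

Needing more than 9 free throws ⇔ fewer than 4 successes in the first 9. With X ~ Binomial(9, 0.733333), P(Y > 9) = P(X ≤ 3).
  k=0: C(9,0)·0.733333^0·0.266667^9 = 0.0000068
  k=1: C(9,1)·0.733333^1·0.266667^8 = 0.0001688
  k=2: C(9,2)·0.733333^2·0.266667^7 = 0.0018565
  k=3: C(9,3)·0.733333^3·0.266667^6 = 0.0119123
P(X ≤ 3) = 0.0139444

0.01394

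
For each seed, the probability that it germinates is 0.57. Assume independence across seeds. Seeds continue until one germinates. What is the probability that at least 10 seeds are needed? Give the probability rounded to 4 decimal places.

0.0005

Y = number of seeds to the first success; geometric, p = 0.57.
P(Y > 9) = P(first 9 all fail) = (1−p)^9 = 0.000503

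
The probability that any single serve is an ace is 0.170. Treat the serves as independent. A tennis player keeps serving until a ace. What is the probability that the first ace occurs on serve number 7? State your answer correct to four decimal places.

0.0556

Geometric (trials to first success), p = 0.17.
P(Y = 7) = (1−p)^6 · p = 0.32694 · 0.17 = 0.055580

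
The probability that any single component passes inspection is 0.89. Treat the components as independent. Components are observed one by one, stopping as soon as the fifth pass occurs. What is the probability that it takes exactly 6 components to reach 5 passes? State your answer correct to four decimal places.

0.3071

Y = trial on which the fifth success occurs; negative binomial, r=5, p=0.89.
P(Y=6) = C(5,4) · p^5 · (1−p)^1
= 5 · 0.55841 · 0.11 = 0.307123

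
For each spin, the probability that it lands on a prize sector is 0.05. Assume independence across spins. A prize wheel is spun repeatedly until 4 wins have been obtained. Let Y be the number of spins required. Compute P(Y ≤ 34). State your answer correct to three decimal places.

Finishing within 34 spins ⇔ at least 4 successes in the first 34. With X ~ Binomial(34, 0.05), P(Y ≤ 34) = 1 − P(X ≤ 3).
  k=0: C(34,0)·0.05^0·0.95^34 = 0.17482
  k=1: C(34,1)·0.05^1·0.95^33 = 0.31284
  k=2: C(34,2)·0.05^2·0.95^32 = 0.27168
  k=3: C(34,3)·0.05^3·0.95^31 = 0.15252
1 − 0.91187 = 0.08813

0.088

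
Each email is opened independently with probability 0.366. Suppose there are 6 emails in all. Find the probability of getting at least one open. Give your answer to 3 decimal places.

0.935

P(at least one) = 1 − P(none) = 1 − (1 − 0.366)^6
= 1 − 0.06494 = 0.93506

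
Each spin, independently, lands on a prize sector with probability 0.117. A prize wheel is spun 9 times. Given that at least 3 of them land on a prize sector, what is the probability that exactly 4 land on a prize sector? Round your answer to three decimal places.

0.162

X ~ Binomial(9, 0.117). Want P(X=4 | X≥3) = P(X=4) / P(X≥3).
P(X=4) = C(9,4)·0.117^4·0.883^5 = 0.01267
P(X≥3) = 1 − 0.32632 − 0.38915 − 0.20625 = 0.07828
Ratio = 0.01267 / 0.07828 = 0.16191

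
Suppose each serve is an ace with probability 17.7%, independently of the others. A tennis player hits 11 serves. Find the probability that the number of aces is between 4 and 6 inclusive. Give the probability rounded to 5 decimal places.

X ~ Binomial(11, 0.177); P(4 ≤ X ≤ 6) = Σ C(11,k) p^k (1−p)^(11−k) over k:
  k=4: C(11,4)·0.177^4·0.823^7 = 0.0828335
  k=5: C(11,5)·0.177^5·0.823^6 = 0.0249406
  k=6: C(11,6)·0.177^6·0.823^5 = 0.0053639
Total = 0.1131380

0.11314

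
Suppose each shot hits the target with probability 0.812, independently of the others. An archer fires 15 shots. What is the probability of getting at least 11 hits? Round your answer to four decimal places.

0.8653

X ~ Binomial(15, 0.812); P(X ≥ 11) = Σ C(15,k) p^k (1−p)^(15−k) over k:
  k=11: C(15,11)·0.812^11·0.188^4 = 0.172536
  k=12: C(15,12)·0.812^12·0.188^3 = 0.248403
  k=13: C(15,13)·0.812^13·0.188^2 = 0.247590
  k=14: C(15,14)·0.812^14·0.188^1 = 0.152768
  k=15: C(15,15)·0.812^15·0.188^0 = 0.043989
Total = 0.865287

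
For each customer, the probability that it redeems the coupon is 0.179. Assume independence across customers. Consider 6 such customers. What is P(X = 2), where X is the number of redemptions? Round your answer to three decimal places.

0.218

X ~ Binomial(n=6, p=0.179).
P(X=2) = C(6,2) · p^2 · (1−p)^4
= 15 · 0.032041 · 0.45433 = 0.21836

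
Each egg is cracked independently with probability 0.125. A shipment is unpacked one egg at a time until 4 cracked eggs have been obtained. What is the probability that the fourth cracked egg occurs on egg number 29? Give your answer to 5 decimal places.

0.02839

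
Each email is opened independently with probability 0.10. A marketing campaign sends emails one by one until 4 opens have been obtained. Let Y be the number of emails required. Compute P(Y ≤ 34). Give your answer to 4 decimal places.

0.4462

Finishing within 34 emails ⇔ at least 4 successes in the first 34. With X ~ Binomial(34, 0.10), P(Y ≤ 34) = 1 − P(X ≤ 3).
  k=0: C(34,0)·0.10^0·0.90^34 = 0.027813
  k=1: C(34,1)·0.10^1·0.90^33 = 0.105071
  k=2: C(34,2)·0.10^2·0.90^32 = 0.192630
  k=3: C(34,3)·0.10^3·0.90^31 = 0.228302
1 − 0.553815 = 0.446185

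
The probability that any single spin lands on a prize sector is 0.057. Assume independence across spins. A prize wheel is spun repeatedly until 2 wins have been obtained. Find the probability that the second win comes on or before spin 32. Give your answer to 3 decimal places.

Finishing within 32 spins ⇔ at least 2 successes in the first 32. With X ~ Binomial(32, 0.057), P(Y ≤ 32) = 1 − P(X ≤ 1).
  k=0: C(32,0)·0.057^0·0.943^32 = 0.15289
  k=1: C(32,1)·0.057^1·0.943^31 = 0.29572
1 − 0.44861 = 0.55139

0.551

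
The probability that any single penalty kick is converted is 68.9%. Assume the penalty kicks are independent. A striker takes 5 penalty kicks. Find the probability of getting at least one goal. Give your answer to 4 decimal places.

P(at least one) = 1 − P(none) = 1 − (1 − 0.689)^5
= 1 − 0.002909 = 0.997091

0.9971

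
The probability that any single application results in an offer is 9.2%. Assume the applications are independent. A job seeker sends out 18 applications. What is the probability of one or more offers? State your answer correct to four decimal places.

0.8240

P(at least one) = 1 − P(none) = 1 − (1 − 0.092)^18
= 1 − 0.176013 = 0.823987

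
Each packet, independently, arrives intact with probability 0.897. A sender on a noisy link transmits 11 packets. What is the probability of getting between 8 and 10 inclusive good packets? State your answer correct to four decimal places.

0.6770

X ~ Binomial(11, 0.897); P(8 ≤ X ≤ 10) = Σ C(11,k) p^k (1−p)^(11−k) over k:
  k=8: C(11,8)·0.897^8·0.103^3 = 0.075568
  k=9: C(11,9)·0.897^9·0.103^2 = 0.219366
  k=10: C(11,10)·0.897^10·0.103^1 = 0.382080
Total = 0.677013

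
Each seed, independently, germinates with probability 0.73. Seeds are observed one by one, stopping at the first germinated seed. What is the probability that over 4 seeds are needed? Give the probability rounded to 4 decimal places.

Y = number of seeds to the first success; geometric, p = 0.73.
P(Y > 4) = P(first 4 all fail) = (1−p)^4 = 0.005314

0.0053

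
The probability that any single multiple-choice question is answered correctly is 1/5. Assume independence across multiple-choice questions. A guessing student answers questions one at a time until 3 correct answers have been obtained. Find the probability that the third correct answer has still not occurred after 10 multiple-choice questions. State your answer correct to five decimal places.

Needing more than 10 multiple-choice questions ⇔ fewer than 3 successes in the first 10. With X ~ Binomial(10, 0.20), P(Y > 10) = P(X ≤ 2).
  k=0: C(10,0)·0.20^0·0.80^10 = 0.1073742
  k=1: C(10,1)·0.20^1·0.80^9 = 0.2684355
  k=2: C(10,2)·0.20^2·0.80^8 = 0.3019899
P(X ≤ 2) = 0.6777995

0.67780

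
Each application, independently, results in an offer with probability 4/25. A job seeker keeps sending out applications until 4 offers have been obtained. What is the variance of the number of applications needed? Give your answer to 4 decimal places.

Y = total applications until the fourth success; negative binomial with r=4, p=0.16.
Var(Y) = r(1−p)/p² = 4·0.84 / 0.16² = 131.250000

131.2500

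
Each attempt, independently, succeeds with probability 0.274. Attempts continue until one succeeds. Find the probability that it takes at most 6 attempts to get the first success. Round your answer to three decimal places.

Y = number of attempts to the first success; geometric, p = 0.274.
P(Y ≤ 6) = 1 − (1−p)^6 = 1 − 0.14643 = 0.85357

0.854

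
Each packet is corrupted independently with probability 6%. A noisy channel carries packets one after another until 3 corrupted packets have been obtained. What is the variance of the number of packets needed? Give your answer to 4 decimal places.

Y = total packets until the third success; negative binomial with r=3, p=0.06.
Var(Y) = r(1−p)/p² = 3·0.94 / 0.06² = 783.333333

783.3333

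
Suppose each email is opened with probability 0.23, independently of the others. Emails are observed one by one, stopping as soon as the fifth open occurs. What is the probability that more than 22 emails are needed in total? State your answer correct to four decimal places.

0.4057

Needing more than 22 emails ⇔ fewer than 5 successes in the first 22. With X ~ Binomial(22, 0.23), P(Y > 22) = P(X ≤ 4).
  k=0: C(22,0)·0.23^0·0.77^22 = 0.003183
  k=1: C(22,1)·0.23^1·0.77^21 = 0.020915
  k=2: C(22,2)·0.23^2·0.77^20 = 0.065597
  k=3: C(22,3)·0.23^3·0.77^19 = 0.130626
  k=4: C(22,4)·0.23^4·0.77^18 = 0.185336
P(X ≤ 4) = 0.405655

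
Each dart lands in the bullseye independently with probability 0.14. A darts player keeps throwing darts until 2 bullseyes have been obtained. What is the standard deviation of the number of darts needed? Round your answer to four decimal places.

9.3678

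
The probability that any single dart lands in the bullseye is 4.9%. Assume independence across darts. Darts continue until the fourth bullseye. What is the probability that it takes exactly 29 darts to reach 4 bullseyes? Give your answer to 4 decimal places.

Y = trial on which the fourth success occurs; negative binomial, r=4, p=0.049.
P(Y=29) = C(28,3) · p^4 · (1−p)^25
= 3276 · 5.7648e-06 · 0.28478 = 0.005378

0.0054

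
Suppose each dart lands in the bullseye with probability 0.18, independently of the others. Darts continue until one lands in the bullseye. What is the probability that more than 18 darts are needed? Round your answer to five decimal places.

Y = number of darts to the first success; geometric, p = 0.18.
P(Y > 18) = P(first 18 all fail) = (1−p)^18 = 0.0280963

0.02810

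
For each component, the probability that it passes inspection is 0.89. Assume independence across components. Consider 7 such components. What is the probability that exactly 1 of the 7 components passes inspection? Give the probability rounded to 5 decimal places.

X ~ Binomial(n=7, p=0.89).
P(X=1) = C(7,1) · p^1 · (1−p)^6
= 7 · 0.89 · 1.7716e-06 = 0.0000110

0.00001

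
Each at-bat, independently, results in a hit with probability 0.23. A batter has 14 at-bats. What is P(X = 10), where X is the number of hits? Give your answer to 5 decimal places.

X ~ Binomial(n=14, p=0.23).
P(X=10) = C(14,10) · p^10 · (1−p)^4
= 1001 · 4.1427e-07 · 0.35153 = 0.0001458

0.00015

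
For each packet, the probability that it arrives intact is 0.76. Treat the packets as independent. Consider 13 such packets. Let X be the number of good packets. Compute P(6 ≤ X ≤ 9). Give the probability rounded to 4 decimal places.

X ~ Binomial(13, 0.76); P(6 ≤ X ≤ 9) = Σ C(13,k) p^k (1−p)^(13−k) over k:
  k=6: C(13,6)·0.76^6·0.24^7 = 0.015166
  k=7: C(13,7)·0.76^7·0.24^6 = 0.048026
  k=8: C(13,8)·0.76^8·0.24^5 = 0.114063
  k=9: C(13,9)·0.76^9·0.24^4 = 0.200666
Total = 0.377921

0.3779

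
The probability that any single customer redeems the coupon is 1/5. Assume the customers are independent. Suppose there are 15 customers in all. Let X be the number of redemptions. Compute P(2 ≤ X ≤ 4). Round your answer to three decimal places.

X ~ Binomial(15, 0.20); P(2 ≤ X ≤ 4) = Σ C(15,k) p^k (1−p)^(15−k) over k:
  k=2: C(15,2)·0.20^2·0.80^13 = 0.23090
  k=3: C(15,3)·0.20^3·0.80^12 = 0.25014
  k=4: C(15,4)·0.20^4·0.80^11 = 0.18760
Total = 0.66864

0.669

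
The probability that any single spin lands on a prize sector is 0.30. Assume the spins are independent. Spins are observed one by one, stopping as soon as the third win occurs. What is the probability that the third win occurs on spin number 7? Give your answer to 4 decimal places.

Y = trial on which the third success occurs; negative binomial, r=3, p=0.30.
P(Y=7) = C(6,2) · p^3 · (1−p)^4
= 15 · 0.027 · 0.2401 = 0.097240

0.0972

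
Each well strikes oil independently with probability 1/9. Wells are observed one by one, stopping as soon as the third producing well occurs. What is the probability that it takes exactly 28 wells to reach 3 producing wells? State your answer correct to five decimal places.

Y = trial on which the third success occurs; negative binomial, r=3, p=0.111111.
P(Y=28) = C(27,2) · p^3 · (1−p)^25
= 351 · 0.0013717 · 0.052624 = 0.0253377

0.02534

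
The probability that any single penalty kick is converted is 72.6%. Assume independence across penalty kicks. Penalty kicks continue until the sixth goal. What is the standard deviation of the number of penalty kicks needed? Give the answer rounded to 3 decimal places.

1.766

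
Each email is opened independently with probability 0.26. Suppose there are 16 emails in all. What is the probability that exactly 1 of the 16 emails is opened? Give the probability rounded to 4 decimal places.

X ~ Binomial(n=16, p=0.26).
P(X=1) = C(16,1) · p^1 · (1−p)^15
= 16 · 0.26 · 0.010926 = 0.045454

0.0455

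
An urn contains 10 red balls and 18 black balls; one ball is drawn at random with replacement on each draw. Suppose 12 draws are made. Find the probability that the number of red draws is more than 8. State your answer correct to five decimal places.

0.00654

X ~ Binomial(12, 0.357143); P(X ≥ 9) = Σ C(12,k) p^k (1−p)^(12−k) over k:
  k=9: C(12,9)·0.357143^9·0.642857^3 = 0.0055251
  k=10: C(12,10)·0.357143^10·0.642857^2 = 0.0009209
  k=11: C(12,11)·0.357143^11·0.642857^1 = 0.0000930
  k=12: C(12,12)·0.357143^12·0.642857^0 = 0.0000043
Total = 0.0065433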